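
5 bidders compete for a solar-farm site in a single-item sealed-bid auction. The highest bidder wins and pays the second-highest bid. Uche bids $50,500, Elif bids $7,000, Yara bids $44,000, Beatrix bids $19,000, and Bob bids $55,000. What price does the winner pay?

The winner pays $50,500.

Ordered from highest: Bob $55,000, then Uche $50,500, then Yara $44,000, then Beatrix $19,000, then Elif $7,000.
Bob has the highest bid, so Bob wins.
The second-highest bid is $50,500, so that is what Bob pays.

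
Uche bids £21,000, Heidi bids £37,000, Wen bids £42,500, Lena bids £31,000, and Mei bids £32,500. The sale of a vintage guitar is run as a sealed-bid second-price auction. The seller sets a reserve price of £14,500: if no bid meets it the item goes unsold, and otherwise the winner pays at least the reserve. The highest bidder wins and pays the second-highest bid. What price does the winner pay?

Ordered from highest: Wen £42,500, then Heidi £37,000, then Mei £32,500, then Lena £31,000, then Uche £21,000.
Wen has the highest bid, so Wen wins.
The second-highest bid is £37,000, which exceeds the reserve, so that sets the price.

£37,000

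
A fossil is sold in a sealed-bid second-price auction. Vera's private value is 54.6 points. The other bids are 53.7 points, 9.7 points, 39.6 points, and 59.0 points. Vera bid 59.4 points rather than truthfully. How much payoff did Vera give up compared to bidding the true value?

Regret: 4.4 points.

The highest competing bid is 59.0 points.
Bidding truthfully at 54.6 points: the top bid is 59.0 points (a rival), so Vera loses. Payoff = 0.0 points.
Bidding 59.4 points: Vera has the top bid, wins, and pays the second-highest bid 59.0 points. Payoff = 54.6 points − 59.0 points = -4.4 points.
Regret = truthful payoff − actual payoff = 0.0 points − -4.4 points = 4.4 points.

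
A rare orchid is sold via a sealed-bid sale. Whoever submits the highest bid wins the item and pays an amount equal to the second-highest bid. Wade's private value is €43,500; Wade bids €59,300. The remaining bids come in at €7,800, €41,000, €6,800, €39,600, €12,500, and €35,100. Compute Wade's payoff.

Highest competing bid: €41,000.
Wade's bid €59,300 is the highest overall, so Wade wins and pays the second-highest bid, €41,000.
Payoff = value − price = €43,500 − €41,000 = €2,500.

Payoff = €2,500.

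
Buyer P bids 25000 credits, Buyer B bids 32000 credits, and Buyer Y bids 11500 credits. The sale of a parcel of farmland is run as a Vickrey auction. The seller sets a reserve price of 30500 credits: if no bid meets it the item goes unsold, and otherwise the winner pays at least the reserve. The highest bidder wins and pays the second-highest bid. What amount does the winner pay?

30500 credits

Ranking the bids: Buyer B 32000 credits, then Buyer P 25000 credits, then Buyer Y 11500 credits.
Buyer B has the highest bid, so Buyer B wins.
The second-highest bid is 25000 credits, but the reserve 30500 credits is higher, so the price is the reserve.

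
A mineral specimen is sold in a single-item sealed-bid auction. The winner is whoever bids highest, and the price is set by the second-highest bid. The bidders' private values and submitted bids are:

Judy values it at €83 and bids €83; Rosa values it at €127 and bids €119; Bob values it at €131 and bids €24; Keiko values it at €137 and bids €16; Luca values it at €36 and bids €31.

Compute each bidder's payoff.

Ranking the bids: Rosa €119, then Judy €83, then Luca €31, then Bob €24, then Keiko €16.
Rosa has the top bid and wins; the price is the second-highest bid, €83.
Rosa's payoff = €127 − €83 = €44. All other bidders lose, so their payoff is 0.

Judy €0, Rosa €44, Bob €0, Keiko €0, Luca €0.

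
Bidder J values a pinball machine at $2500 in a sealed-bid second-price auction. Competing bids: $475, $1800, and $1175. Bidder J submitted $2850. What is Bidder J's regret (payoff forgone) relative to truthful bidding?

Regret: $0.

The highest competing bid is $1800.
Bidding truthfully at $2500: Bidder J has the top bid, wins, and pays the second-highest bid $1800. Payoff = $2500 − $1800 = $700.
Bidding $2850: Bidder J has the top bid, wins, and pays the second-highest bid $1800. Payoff = $2500 − $1800 = $700.
Regret = truthful payoff − actual payoff = $700 − $700 = $0.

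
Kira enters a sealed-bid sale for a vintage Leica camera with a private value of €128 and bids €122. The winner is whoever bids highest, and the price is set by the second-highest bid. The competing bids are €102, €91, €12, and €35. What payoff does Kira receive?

Highest competing bid: €102.
Kira's bid €122 is the highest overall, so Kira wins and pays the second-highest bid, €102.
Payoff = value − price = €128 − €102 = €26.

Payoff = €26.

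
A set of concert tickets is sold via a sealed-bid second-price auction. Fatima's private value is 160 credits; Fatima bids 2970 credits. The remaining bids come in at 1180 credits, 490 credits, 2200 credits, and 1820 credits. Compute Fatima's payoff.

Payoff = -2040 credits.

Highest competing bid: 2200 credits.
Fatima's bid 2970 credits is the highest overall, so Fatima wins and pays the second-highest bid, 2200 credits.
Payoff = value − price = 160 credits − 2200 credits = -2040 credits.
Overbidding won the item at a price above value — truthful bidding would have avoided this loss.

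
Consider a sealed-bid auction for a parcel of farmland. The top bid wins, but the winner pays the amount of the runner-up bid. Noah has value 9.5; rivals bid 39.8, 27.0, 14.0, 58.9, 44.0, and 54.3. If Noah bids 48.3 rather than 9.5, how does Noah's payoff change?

The highest competing bid is 58.9.
Bidding truthfully at 9.5: the top bid is 58.9 (a rival), so Noah loses. Payoff = 0.0.
Bidding 48.3: the top bid is 58.9 (a rival), so Noah loses. Payoff = 0.0.
Change = 0.0 − 0.0 = 0.0.

Payoff change: 0.0.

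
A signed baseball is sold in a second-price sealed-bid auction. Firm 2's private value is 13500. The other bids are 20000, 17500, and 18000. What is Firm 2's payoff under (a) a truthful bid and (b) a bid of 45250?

The highest competing bid is 20000.
Bidding truthfully at 13500: the top bid is 20000 (a rival), so Firm 2 loses. Payoff = 0.
Bidding 45250: Firm 2 has the top bid, wins, and pays the second-highest bid 20000. Payoff = 13500 − 20000 = -6500.

Truthful: 0; alternative: -6500.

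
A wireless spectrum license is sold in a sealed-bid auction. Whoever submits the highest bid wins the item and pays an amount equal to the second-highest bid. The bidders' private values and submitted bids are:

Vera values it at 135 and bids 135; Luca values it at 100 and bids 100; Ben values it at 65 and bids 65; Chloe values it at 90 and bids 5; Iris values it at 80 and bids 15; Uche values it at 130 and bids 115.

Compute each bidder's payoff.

Ranking the bids: Vera 135 > Uche 115 > Luca 100 > Ben 65 > Iris 15 > Chloe 5.
Vera has the top bid and wins; the price is the second-highest bid, 115.
Vera's payoff = 135 − 115 = 20. All other bidders lose, so their payoff is 0.

Payoffs: Vera 20, Luca 0, Ben 0, Chloe 0, Iris 0, Uche 0.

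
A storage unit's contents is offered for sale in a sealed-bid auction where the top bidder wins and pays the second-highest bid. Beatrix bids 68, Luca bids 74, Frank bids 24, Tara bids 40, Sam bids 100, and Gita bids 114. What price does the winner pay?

Price paid: 100.

Ordered from highest: Gita 114; Sam 100; Luca 74; Beatrix 68; Tara 40; Frank 24.
Gita is the highest bidder, so Gita wins.
Under the second-price rule, the price is the second-highest bid: 100.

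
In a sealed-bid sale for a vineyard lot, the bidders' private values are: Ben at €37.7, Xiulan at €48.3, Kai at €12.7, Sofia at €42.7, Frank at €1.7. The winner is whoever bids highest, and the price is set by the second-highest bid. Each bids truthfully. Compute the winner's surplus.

Surplus = €5.6.

Ranking the bids: Xiulan €48.3 > Sofia €42.7 > Ben €37.7 > Kai €12.7 > Frank €1.7.
Xiulan wins with the top bid and pays the second-highest, €42.7.
Surplus = €48.3 − €42.7 = €5.6.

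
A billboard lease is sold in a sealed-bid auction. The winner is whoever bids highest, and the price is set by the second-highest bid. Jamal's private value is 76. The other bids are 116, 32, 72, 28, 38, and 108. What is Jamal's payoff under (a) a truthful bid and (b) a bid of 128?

The highest competing bid is 116.
Bidding truthfully at 76: the top bid is 116 (a rival), so Jamal loses. Payoff = 0.
Bidding 128: Jamal has the top bid, wins, and pays the second-highest bid 116. Payoff = 76 − 116 = -40.
Deviating from a truthful bid can only lose payoff in a second-price auction — never gain.

(a) 0  (b) -40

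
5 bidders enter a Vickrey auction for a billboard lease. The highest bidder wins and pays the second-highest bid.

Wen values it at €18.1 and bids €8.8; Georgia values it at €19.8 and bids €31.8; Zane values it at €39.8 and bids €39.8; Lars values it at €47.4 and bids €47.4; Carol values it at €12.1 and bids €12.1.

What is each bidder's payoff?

Bids in descending order: Lars €47.4, then Zane €39.8, then Georgia €31.8, then Carol €12.1, then Wen €8.8.
Lars has the top bid and wins; the price is the second-highest bid, €39.8.
Lars's payoff = €47.4 − €39.8 = €7.6. All other bidders lose, so their payoff is 0.

Wen €0.0, Georgia €0.0, Zane €0.0, Lars €7.6, Carol €0.0.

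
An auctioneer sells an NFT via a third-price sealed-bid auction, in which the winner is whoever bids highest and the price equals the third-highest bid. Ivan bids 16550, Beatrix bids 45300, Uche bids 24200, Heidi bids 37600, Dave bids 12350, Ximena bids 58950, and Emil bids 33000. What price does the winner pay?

The winner pays 37600.

Sorted high to low: Ximena 58950 > Beatrix 45300 > Heidi 37600 > Emil 33000 > Uche 24200 > Ivan 16550 > Dave 12350.
Ximena is the highest bidder, so Ximena wins.
Under the third-price rule, the price is the third-highest bid: 37600.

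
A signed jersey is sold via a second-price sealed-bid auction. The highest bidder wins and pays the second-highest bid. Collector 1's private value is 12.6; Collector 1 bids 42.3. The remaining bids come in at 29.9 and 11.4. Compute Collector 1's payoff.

-17.3

Highest competing bid: 29.9.
Collector 1's bid 42.3 is the highest overall, so Collector 1 wins and pays the second-highest bid, 29.9.
Payoff = value − price = 12.6 − 29.9 = -17.3.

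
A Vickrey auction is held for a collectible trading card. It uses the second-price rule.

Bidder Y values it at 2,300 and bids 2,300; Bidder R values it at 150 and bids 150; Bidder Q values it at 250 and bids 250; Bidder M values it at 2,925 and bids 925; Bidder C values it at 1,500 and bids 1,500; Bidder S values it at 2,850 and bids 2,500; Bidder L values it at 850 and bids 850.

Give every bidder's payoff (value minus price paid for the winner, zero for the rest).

Payoffs: Bidder Y 0, Bidder R 0, Bidder Q 0, Bidder M 0, Bidder C 0, Bidder S 550, Bidder L 0.

Sorted high to low: Bidder S 2,500, then Bidder Y 2,300, then Bidder C 1,500, then Bidder M 925, then Bidder L 850, then Bidder Q 250, then Bidder R 150.
Bidder S has the top bid and wins; the price is the second-highest bid, 2,300.
Bidder S's payoff = 2,850 − 2,300 = 550. All other bidders lose, so their payoff is 0.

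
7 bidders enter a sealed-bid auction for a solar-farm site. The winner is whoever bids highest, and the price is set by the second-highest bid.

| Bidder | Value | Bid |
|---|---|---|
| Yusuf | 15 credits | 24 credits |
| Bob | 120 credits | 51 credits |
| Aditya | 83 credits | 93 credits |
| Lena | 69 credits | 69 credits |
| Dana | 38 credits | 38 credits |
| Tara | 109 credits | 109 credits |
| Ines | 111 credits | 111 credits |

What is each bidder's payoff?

Sorted high to low: Ines 111 credits > Tara 109 credits > Aditya 93 credits > Lena 69 credits > Bob 51 credits > Dana 38 credits > Yusuf 24 credits.
Ines has the top bid and wins; the price is the second-highest bid, 109 credits.
Ines's payoff = 111 credits − 109 credits = 2 credits. All other bidders lose, so their payoff is 0.

Yusuf 0 credits, Bob 0 credits, Aditya 0 credits, Lena 0 credits, Dana 0 credits, Tara 0 credits, Ines 2 credits.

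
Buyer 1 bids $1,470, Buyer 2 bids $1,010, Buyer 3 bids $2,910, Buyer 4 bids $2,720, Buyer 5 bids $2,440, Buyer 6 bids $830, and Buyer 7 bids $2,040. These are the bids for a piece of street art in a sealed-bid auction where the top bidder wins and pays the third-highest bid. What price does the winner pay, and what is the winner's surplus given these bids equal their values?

The winner pays $2,440 for a surplus of $470.

Sorted high to low: Buyer 3 $2,910; Buyer 4 $2,720; Buyer 5 $2,440; Buyer 7 $2,040; Buyer 1 $1,470; Buyer 2 $1,010; Buyer 6 $830.
Buyer 3 is the highest bidder, so Buyer 3 wins.
Under the third-price rule, the price is the third-highest bid: $2,440.
Surplus = $2,910 − $2,440 = $470.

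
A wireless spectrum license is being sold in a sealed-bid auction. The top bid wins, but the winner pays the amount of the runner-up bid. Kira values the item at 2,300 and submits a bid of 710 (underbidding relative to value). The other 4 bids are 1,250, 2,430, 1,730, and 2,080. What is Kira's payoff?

Highest competing bid: 2,430.
Kira's bid 710 is not the highest, so Kira loses, pays nothing, and earns zero payoff.

0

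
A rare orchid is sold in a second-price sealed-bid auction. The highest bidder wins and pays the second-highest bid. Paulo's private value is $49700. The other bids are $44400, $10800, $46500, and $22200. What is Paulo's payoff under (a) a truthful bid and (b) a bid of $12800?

The highest competing bid is $46500.
Bidding truthfully at $49700: Paulo has the top bid, wins, and pays the second-highest bid $46500. Payoff = $49700 − $46500 = $3200.
Bidding $12800: the top bid is $46500 (a rival), so Paulo loses. Payoff = $0.

Truthful: $3200; alternative: $0.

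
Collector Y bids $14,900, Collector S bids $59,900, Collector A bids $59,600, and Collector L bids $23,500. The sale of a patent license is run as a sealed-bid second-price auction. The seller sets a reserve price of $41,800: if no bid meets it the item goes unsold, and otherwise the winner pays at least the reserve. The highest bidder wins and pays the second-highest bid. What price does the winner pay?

$59,600

Sorted high to low: Collector S $59,900, then Collector A $59,600, then Collector L $23,500, then Collector Y $14,900.
Collector S has the highest bid, so Collector S wins.
The second-highest bid is $59,600, which exceeds the reserve, so that sets the price.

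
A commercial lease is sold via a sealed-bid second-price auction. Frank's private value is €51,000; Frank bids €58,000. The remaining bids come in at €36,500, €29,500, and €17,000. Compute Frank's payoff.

€14,500

Highest competing bid: €36,500.
Frank's bid €58,000 is the highest overall, so Frank wins and pays the second-highest bid, €36,500.
Payoff = value − price = €51,000 − €36,500 = €14,500.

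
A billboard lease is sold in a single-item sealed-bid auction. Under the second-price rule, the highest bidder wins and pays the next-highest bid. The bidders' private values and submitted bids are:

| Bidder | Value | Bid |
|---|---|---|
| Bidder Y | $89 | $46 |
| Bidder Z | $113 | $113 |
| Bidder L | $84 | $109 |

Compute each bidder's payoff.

Sorted high to low: Bidder Z $113, then Bidder L $109, then Bidder Y $46.
Bidder Z has the top bid and wins; the price is the second-highest bid, $109.
Bidder Z's payoff = $113 − $109 = $4. All other bidders lose, so their payoff is 0.

Payoffs: Bidder Y $0, Bidder Z $4, Bidder L $0.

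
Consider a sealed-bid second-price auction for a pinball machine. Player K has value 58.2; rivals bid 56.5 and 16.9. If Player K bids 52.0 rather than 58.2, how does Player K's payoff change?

Payoff change: -1.7.

The highest competing bid is 56.5.
Bidding truthfully at 58.2: Player K has the top bid, wins, and pays the second-highest bid 56.5. Payoff = 58.2 − 56.5 = 1.7.
Bidding 52.0: the top bid is 56.5 (a rival), so Player K loses. Payoff = 0.0.
Change = 0.0 − 1.7 = -1.7.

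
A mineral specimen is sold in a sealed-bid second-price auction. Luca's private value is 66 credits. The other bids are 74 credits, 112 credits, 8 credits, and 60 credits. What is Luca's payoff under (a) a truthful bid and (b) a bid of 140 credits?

The highest competing bid is 112 credits.
Bidding truthfully at 66 credits: the top bid is 112 credits (a rival), so Luca loses. Payoff = 0 credits.
Bidding 140 credits: Luca has the top bid, wins, and pays the second-highest bid 112 credits. Payoff = 66 credits − 112 credits = -46 credits.
This is the dominant-strategy logic: truthful bidding weakly beats any alternative.

(a) 0 credits  (b) -46 credits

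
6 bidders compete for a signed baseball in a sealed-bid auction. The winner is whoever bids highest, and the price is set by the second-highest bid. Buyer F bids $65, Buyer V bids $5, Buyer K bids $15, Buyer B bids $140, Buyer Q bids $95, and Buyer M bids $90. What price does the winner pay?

Bids in descending order: Buyer B $140; Buyer Q $95; Buyer M $90; Buyer F $65; Buyer K $15; Buyer V $5.
Buyer B has the highest bid, so Buyer B wins.
The second-highest bid is $95, so that is what Buyer B pays.

$95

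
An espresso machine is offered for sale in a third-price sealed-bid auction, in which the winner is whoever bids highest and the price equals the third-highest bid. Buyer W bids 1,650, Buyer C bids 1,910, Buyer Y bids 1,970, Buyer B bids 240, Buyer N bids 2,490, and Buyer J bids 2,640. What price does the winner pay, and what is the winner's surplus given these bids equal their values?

The winner pays 1,970 for a surplus of 670.

Ordered from highest: Buyer J 2,640; Buyer N 2,490; Buyer Y 1,970; Buyer C 1,910; Buyer W 1,650; Buyer B 240.
Buyer J is the highest bidder, so Buyer J wins.
Under the third-price rule, the price is the third-highest bid: 1,970.
Surplus = 2,640 − 1,970 = 670.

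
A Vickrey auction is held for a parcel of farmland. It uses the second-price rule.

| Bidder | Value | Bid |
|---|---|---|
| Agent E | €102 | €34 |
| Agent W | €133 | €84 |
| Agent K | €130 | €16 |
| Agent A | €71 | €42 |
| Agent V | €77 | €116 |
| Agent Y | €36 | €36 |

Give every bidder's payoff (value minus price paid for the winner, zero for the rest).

Agent E €0, Agent W €0, Agent K €0, Agent A €0, Agent V -€7, Agent Y €0.

Ranking the bids: Agent V €116, then Agent W €84, then Agent A €42, then Agent Y €36, then Agent E €34, then Agent K €16.
Agent V has the top bid and wins; the price is the second-highest bid, €84.
Agent V's payoff = €77 − €84 = -€7. All other bidders lose, so their payoff is 0.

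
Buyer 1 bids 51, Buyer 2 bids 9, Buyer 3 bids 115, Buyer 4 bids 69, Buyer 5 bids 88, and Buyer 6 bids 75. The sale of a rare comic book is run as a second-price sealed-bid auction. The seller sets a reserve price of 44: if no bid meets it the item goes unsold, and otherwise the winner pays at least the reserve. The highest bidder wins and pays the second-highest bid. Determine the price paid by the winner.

88

Ordered from highest: Buyer 3 115; Buyer 5 88; Buyer 6 75; Buyer 4 69; Buyer 1 51; Buyer 2 9.
Buyer 3 has the highest bid, so Buyer 3 wins.
The second-highest bid is 88, which exceeds the reserve, so that sets the price.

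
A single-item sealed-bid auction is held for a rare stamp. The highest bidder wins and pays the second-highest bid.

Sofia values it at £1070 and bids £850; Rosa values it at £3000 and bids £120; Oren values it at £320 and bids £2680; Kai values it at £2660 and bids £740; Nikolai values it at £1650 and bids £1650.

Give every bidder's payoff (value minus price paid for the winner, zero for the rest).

Ranking the bids: Oren £2680; Nikolai £1650; Sofia £850; Kai £740; Rosa £120.
Oren has the top bid and wins; the price is the second-highest bid, £1650.
Oren's payoff = £320 − £1650 = -£1330. All other bidders lose, so their payoff is 0.

Sofia £0, Rosa £0, Oren -£1330, Kai £0, Nikolai £0.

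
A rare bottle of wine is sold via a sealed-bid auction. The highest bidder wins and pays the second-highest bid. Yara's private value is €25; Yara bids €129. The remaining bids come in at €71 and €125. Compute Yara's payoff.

Yara's payoff: -€100.

Highest competing bid: €125.
Yara's bid €129 is the highest overall, so Yara wins and pays the second-highest bid, €125.
Payoff = value − price = €25 − €125 = -€100.
Overbidding won the item at a price above value — truthful bidding would have avoided this loss.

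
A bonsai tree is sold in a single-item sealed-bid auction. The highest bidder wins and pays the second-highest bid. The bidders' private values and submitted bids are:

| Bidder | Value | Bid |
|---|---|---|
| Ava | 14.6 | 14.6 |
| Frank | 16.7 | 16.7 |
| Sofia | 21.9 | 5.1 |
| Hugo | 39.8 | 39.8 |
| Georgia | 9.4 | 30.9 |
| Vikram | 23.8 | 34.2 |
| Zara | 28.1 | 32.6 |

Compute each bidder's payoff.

Ranking the bids: Hugo 39.8, then Vikram 34.2, then Zara 32.6, then Georgia 30.9, then Frank 16.7, then Ava 14.6, then Sofia 5.1.
Hugo has the top bid and wins; the price is the second-highest bid, 34.2.
Hugo's payoff = 39.8 − 34.2 = 5.6. All other bidders lose, so their payoff is 0.

Ava 0.0, Frank 0.0, Sofia 0.0, Hugo 5.6, Georgia 0.0, Vikram 0.0, Zara 0.0.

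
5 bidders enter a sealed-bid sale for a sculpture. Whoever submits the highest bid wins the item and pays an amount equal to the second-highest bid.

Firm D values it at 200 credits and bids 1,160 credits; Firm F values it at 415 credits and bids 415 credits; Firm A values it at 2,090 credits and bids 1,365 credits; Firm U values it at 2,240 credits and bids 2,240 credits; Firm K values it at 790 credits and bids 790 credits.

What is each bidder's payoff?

Sorted high to low: Firm U 2,240 credits, then Firm A 1,365 credits, then Firm D 1,160 credits, then Firm K 790 credits, then Firm F 415 credits.
Firm U has the top bid and wins; the price is the second-highest bid, 1,365 credits.
Firm U's payoff = 2,240 credits − 1,365 credits = 875 credits. All other bidders lose, so their payoff is 0.

Payoffs: Firm D 0 credits, Firm F 0 credits, Firm A 0 credits, Firm U 875 credits, Firm K 0 credits.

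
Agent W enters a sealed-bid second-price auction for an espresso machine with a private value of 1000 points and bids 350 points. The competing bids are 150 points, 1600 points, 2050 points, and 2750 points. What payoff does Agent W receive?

Agent W's payoff: 0 points.

Highest competing bid: 2750 points.
Agent W's bid 350 points is not the highest, so Agent W loses, pays nothing, and earns zero payoff.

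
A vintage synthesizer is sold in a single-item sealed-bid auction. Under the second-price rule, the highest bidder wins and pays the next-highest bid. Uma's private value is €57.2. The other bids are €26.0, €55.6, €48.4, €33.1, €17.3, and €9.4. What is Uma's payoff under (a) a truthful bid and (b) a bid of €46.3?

The highest competing bid is €55.6.
Bidding truthfully at €57.2: Uma has the top bid, wins, and pays the second-highest bid €55.6. Payoff = €57.2 − €55.6 = €1.6.
Bidding €46.3: the top bid is €55.6 (a rival), so Uma loses. Payoff = €0.0.
This is the dominant-strategy logic: truthful bidding weakly beats any alternative.

Truthful: €1.6; alternative: €0.0.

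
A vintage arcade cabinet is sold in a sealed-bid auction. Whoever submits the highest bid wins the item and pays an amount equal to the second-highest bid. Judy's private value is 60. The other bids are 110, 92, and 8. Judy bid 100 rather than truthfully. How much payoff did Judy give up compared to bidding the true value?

The highest competing bid is 110.
Bidding truthfully at 60: the top bid is 110 (a rival), so Judy loses. Payoff = 0.
Bidding 100: the top bid is 110 (a rival), so Judy loses. Payoff = 0.
Regret = truthful payoff − actual payoff = 0 − 0 = 0.

Regret: 0.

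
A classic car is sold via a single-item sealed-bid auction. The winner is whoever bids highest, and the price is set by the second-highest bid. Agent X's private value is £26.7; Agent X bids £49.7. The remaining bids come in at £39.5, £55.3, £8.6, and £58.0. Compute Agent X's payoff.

Highest competing bid: £58.0.
Agent X's bid £49.7 is not the highest, so Agent X loses, pays nothing, and earns zero payoff.

£0.0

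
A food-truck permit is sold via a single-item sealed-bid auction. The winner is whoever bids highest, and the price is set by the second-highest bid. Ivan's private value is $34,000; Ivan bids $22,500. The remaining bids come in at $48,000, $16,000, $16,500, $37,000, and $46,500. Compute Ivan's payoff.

Payoff = $0.

Highest competing bid: $48,000.
Ivan's bid $22,500 is not the highest, so Ivan loses, pays nothing, and earns zero payoff.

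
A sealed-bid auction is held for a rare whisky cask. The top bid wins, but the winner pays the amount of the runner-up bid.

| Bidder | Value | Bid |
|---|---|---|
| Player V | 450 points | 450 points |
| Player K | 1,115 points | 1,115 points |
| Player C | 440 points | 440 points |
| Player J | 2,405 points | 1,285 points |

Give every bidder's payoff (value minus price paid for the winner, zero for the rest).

Payoffs: Player V 0 points, Player K 0 points, Player C 0 points, Player J 1,290 points.

Bids in descending order: Player J 1,285 points > Player K 1,115 points > Player V 450 points > Player C 440 points.
Player J has the top bid and wins; the price is the second-highest bid, 1,115 points.
Player J's payoff = 2,405 points − 1,115 points = 1,290 points. All other bidders lose, so their payoff is 0.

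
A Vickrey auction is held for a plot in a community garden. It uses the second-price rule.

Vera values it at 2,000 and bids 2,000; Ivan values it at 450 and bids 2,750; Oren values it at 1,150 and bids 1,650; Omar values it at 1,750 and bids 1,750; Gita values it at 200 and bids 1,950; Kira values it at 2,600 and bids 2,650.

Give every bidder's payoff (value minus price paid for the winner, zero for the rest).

Ordered from highest: Ivan 2,750 > Kira 2,650 > Vera 2,000 > Gita 1,950 > Omar 1,750 > Oren 1,650.
Ivan has the top bid and wins; the price is the second-highest bid, 2,650.
Ivan's payoff = 450 − 2,650 = -2,200. All other bidders lose, so their payoff is 0.

Vera 0, Ivan -2,200, Oren 0, Omar 0, Gita 0, Kira 0.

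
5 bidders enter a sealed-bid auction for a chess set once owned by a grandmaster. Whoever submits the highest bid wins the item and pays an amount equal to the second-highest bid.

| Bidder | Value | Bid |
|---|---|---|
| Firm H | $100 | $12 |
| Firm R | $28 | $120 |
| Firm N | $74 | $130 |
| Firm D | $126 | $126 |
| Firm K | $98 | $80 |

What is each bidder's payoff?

Firm H $0, Firm R $0, Firm N -$52, Firm D $0, Firm K $0.

Ranking the bids: Firm N $130, then Firm D $126, then Firm R $120, then Firm K $80, then Firm H $12.
Firm N has the top bid and wins; the price is the second-highest bid, $126.
Firm N's payoff = $74 − $126 = -$52. All other bidders lose, so their payoff is 0.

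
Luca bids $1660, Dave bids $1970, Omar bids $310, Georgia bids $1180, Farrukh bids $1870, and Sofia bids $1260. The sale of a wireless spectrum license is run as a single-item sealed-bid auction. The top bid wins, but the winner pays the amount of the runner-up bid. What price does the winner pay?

$1870

Sorted high to low: Dave $1970; Farrukh $1870; Luca $1660; Sofia $1260; Georgia $1180; Omar $310.
Dave has the highest bid, so Dave wins.
The second-highest bid is $1870, so that is what Dave pays.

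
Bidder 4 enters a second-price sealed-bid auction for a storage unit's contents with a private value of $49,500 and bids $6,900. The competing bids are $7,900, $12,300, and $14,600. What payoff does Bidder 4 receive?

The bidder's payoff: $0.

Highest competing bid: $14,600.
Bidder 4's bid $6,900 is not the highest, so Bidder 4 loses, pays nothing, and earns zero payoff.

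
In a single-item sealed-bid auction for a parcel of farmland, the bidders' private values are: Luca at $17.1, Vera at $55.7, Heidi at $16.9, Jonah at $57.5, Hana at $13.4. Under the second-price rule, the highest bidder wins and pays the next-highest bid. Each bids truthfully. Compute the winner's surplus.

Winner's surplus: $1.8.

Ranking the bids: Jonah $57.5; Vera $55.7; Luca $17.1; Heidi $16.9; Hana $13.4.
Jonah wins with the top bid and pays the second-highest, $55.7.
Surplus = $57.5 − $55.7 = $1.8.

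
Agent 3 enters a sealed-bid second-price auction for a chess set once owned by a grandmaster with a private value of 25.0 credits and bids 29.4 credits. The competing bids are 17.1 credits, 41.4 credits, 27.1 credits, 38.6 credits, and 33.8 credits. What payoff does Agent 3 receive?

Highest competing bid: 41.4 credits.
Agent 3's bid 29.4 credits is not the highest, so Agent 3 loses, pays nothing, and earns zero payoff.

Payoff = 0.0 credits.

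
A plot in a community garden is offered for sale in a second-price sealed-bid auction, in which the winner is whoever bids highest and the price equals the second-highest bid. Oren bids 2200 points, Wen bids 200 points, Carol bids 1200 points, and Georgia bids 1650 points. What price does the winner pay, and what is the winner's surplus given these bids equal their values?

Bids in descending order: Oren 2200 points > Georgia 1650 points > Carol 1200 points > Wen 200 points.
Oren is the highest bidder, so Oren wins.
Under the second-price rule, the price is the second-highest bid: 1650 points.
Surplus = 2200 points − 1650 points = 550 points.

Price 1650 points; surplus 550 points.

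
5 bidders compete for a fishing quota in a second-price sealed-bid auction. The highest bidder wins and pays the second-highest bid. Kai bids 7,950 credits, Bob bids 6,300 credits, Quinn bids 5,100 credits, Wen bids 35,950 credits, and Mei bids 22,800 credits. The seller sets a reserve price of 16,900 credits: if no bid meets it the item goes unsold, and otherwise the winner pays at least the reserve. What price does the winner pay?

The winner pays 22,800 credits.

Bids in descending order: Wen 35,950 credits, then Mei 22,800 credits, then Kai 7,950 credits, then Bob 6,300 credits, then Quinn 5,100 credits.
Wen has the highest bid, so Wen wins.
The second-highest bid is 22,800 credits, which exceeds the reserve, so that sets the price.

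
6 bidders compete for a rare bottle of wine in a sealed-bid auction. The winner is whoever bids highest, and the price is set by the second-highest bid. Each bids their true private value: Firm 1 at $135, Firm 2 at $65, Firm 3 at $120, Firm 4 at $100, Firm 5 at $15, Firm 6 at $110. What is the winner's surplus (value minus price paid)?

Ranking the bids: Firm 1 $135; Firm 3 $120; Firm 6 $110; Firm 4 $100; Firm 2 $65; Firm 5 $15.
Firm 1 wins with the top bid and pays the second-highest, $120.
Surplus = $135 − $120 = $15.

Surplus = $15.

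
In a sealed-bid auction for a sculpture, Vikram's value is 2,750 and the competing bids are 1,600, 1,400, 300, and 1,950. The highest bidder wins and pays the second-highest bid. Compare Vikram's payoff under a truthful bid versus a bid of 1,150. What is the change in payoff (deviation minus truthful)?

The highest competing bid is 1,950.
Bidding truthfully at 2,750: Vikram has the top bid, wins, and pays the second-highest bid 1,950. Payoff = 2,750 − 1,950 = 800.
Bidding 1,150: the top bid is 1,950 (a rival), so Vikram loses. Payoff = 0.
Change = 0 − 800 = -800.
This is the dominant-strategy logic: truthful bidding weakly beats any alternative.

Change in payoff: -800.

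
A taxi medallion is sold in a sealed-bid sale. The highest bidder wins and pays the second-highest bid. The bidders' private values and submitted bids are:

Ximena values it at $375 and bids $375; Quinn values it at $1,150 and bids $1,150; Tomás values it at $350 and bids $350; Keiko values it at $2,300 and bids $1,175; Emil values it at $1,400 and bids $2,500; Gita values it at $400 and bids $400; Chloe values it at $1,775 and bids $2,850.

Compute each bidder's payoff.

Sorted high to low: Chloe $2,850, then Emil $2,500, then Keiko $1,175, then Quinn $1,150, then Gita $400, then Ximena $375, then Tomás $350.
Chloe has the top bid and wins; the price is the second-highest bid, $2,500.
Chloe's payoff = $1,775 − $2,500 = -$725. All other bidders lose, so their payoff is 0.

Payoffs: Ximena $0, Quinn $0, Tomás $0, Keiko $0, Emil $0, Gita $0, Chloe -$725.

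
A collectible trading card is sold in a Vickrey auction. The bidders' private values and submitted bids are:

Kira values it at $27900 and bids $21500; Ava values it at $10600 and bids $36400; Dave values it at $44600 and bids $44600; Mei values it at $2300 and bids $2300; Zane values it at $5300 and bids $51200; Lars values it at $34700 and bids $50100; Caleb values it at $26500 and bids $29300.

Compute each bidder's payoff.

Sorted high to low: Zane $51200 > Lars $50100 > Dave $44600 > Ava $36400 > Caleb $29300 > Kira $21500 > Mei $2300.
Zane has the top bid and wins; the price is the second-highest bid, $50100.
Zane's payoff = $5300 − $50100 = -$44800. All other bidders lose, so their payoff is 0.

Payoffs: Kira $0, Ava $0, Dave $0, Mei $0, Zane -$44800, Lars $0, Caleb $0.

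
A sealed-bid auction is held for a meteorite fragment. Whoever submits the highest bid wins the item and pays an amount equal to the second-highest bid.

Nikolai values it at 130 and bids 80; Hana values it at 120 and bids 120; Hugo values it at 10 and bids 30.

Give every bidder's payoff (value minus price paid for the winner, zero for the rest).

Bids in descending order: Hana 120; Nikolai 80; Hugo 30.
Hana has the top bid and wins; the price is the second-highest bid, 80.
Hana's payoff = 120 − 80 = 40. All other bidders lose, so their payoff is 0.

Nikolai 0, Hana 40, Hugo 0.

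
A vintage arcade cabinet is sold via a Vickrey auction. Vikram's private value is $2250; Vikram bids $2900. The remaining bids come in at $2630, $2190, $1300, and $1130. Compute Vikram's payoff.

Highest competing bid: $2630.
Vikram's bid $2900 is the highest overall, so Vikram wins and pays the second-highest bid, $2630.
Payoff = value − price = $2250 − $2630 = -$380.
Overbidding won the item at a price above value — truthful bidding would have avoided this loss.

Vikram's payoff: -$380.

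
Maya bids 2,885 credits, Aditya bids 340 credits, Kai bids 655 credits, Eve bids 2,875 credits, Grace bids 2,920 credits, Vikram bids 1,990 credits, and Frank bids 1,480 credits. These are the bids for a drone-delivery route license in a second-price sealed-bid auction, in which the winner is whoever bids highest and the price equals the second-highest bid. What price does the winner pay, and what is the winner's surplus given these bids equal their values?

Ranking the bids: Grace 2,920 credits, then Maya 2,885 credits, then Eve 2,875 credits, then Vikram 1,990 credits, then Frank 1,480 credits, then Kai 655 credits, then Aditya 340 credits.
Grace is the highest bidder, so Grace wins.
Under the second-price rule, the price is the second-highest bid: 2,885 credits.
Surplus = 2,920 credits − 2,885 credits = 35 credits.

The winner pays 2,885 credits for a surplus of 35 credits.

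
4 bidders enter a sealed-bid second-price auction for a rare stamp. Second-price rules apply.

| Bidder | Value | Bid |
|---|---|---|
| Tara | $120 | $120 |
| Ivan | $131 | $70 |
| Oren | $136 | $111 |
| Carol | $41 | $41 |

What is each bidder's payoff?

Sorted high to low: Tara $120, then Oren $111, then Ivan $70, then Carol $41.
Tara has the top bid and wins; the price is the second-highest bid, $111.
Tara's payoff = $120 − $111 = $9. All other bidders lose, so their payoff is 0.

Payoffs: Tara $9, Ivan $0, Oren $0, Carol $0.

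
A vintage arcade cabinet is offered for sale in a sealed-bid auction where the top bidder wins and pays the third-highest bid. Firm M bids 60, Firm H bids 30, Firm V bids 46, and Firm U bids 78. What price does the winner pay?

The winner pays 46.

Ordered from highest: Firm U 78 > Firm M 60 > Firm V 46 > Firm H 30.
Firm U is the highest bidder, so Firm U wins.
Under the third-price rule, the price is the third-highest bid: 46.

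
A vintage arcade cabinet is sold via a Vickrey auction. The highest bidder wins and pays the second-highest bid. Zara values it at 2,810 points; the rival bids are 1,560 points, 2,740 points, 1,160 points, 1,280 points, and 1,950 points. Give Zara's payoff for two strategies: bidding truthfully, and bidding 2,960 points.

Truthful: 70 points; alternative: 70 points.

The highest competing bid is 2,740 points.
Bidding truthfully at 2,810 points: Zara has the top bid, wins, and pays the second-highest bid 2,740 points. Payoff = 2,810 points − 2,740 points = 70 points.
Bidding 2,960 points: Zara has the top bid, wins, and pays the second-highest bid 2,740 points. Payoff = 2,810 points − 2,740 points = 70 points.
The bid only affects whether you win, not the price — here both bids land on the same side of the top rival bid, so the deviation is payoff-neutral.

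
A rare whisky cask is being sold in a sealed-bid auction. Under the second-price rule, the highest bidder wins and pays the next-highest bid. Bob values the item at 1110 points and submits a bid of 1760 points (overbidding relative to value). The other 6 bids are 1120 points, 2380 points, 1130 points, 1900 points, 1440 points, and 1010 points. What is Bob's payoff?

Highest competing bid: 2380 points.
Bob's bid 1760 points is not the highest, so Bob loses, pays nothing, and earns zero payoff.

0 points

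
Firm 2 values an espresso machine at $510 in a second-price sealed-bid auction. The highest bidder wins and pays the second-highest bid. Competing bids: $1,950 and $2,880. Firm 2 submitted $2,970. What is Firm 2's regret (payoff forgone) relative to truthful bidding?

Regret: $2,370.

The highest competing bid is $2,880.
Bidding truthfully at $510: the top bid is $2,880 (a rival), so Firm 2 loses. Payoff = $0.
Bidding $2,970: Firm 2 has the top bid, wins, and pays the second-highest bid $2,880. Payoff = $510 − $2,880 = -$2,370.
Regret = truthful payoff − actual payoff = $0 − -$2,370 = $2,370.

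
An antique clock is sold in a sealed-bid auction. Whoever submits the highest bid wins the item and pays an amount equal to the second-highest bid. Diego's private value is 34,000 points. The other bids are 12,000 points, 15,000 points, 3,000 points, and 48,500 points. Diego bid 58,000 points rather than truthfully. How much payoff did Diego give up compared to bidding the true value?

The highest competing bid is 48,500 points.
Bidding truthfully at 34,000 points: the top bid is 48,500 points (a rival), so Diego loses. Payoff = 0 points.
Bidding 58,000 points: Diego has the top bid, wins, and pays the second-highest bid 48,500 points. Payoff = 34,000 points − 48,500 points = -14,500 points.
Regret = truthful payoff − actual payoff = 0 points − -14,500 points = 14,500 points.
Deviating from a truthful bid can only lose payoff in a second-price auction — never gain.

14,500 points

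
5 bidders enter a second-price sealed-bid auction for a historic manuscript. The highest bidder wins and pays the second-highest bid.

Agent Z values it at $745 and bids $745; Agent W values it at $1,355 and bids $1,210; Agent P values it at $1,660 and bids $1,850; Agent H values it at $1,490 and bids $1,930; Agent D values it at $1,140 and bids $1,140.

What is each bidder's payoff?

Agent Z $0, Agent W $0, Agent P $0, Agent H -$360, Agent D $0.

Bids in descending order: Agent H $1,930, then Agent P $1,850, then Agent W $1,210, then Agent D $1,140, then Agent Z $745.
Agent H has the top bid and wins; the price is the second-highest bid, $1,850.
Agent H's payoff = $1,490 − $1,850 = -$360. All other bidders lose, so their payoff is 0.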